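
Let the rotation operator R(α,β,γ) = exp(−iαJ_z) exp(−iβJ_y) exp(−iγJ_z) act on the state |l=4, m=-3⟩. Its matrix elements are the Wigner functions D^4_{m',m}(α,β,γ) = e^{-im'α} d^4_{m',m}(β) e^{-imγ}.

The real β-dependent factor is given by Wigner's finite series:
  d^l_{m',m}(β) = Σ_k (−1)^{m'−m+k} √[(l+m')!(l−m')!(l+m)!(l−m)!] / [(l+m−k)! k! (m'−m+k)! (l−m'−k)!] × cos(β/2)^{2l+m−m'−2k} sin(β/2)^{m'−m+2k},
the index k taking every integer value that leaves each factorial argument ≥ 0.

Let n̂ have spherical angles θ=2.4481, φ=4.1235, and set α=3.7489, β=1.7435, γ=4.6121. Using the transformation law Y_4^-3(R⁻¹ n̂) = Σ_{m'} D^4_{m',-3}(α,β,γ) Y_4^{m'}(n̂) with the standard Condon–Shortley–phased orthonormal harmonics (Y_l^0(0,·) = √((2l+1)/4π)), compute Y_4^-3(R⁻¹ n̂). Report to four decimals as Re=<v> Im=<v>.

Need the full column D^4_{m',-3} for m'=−4..4 at α=3.7489, β=1.7435, γ=4.6121.
cos(β/2)=0.643488, sin(β/2)=0.765456
d^4_{-4,-3}: single k=1 term ⇒ +0.098912;  D = -0.083931-0.052337i
d^4_{-3,-3}: k∈[0..1] ⇒ +0.029398 -0.291193 = -0.261795;  D = -0.261471+0.013017i
d^4_{-2,-3}: k∈[0..1] ⇒ -0.130848 +0.555455 = +0.424606;  D = -0.336203+0.259342i
d^4_{-1,-3}: k∈[0..1] ⇒ +0.330182 -0.778686 = -0.448504;  D = -0.135299+0.427609i
d^4_{0,-3}: k∈[0..1] ⇒ -0.585501 +0.828490 = +0.242989;  D = +0.072009+0.232074i
d^4_{1,-3}: k∈[0..1] ⇒ +0.778686 -0.661109 = +0.117576;  D = -0.092695-0.072331i
d^4_{2,-3}: k∈[0..1] ⇒ -0.785974 +0.370721 = -0.415254;  D = -0.414618-0.022958i
d^4_{3,-3}: k∈[0..1] ⇒ +0.583044 -0.117859 = +0.465185;  D = -0.396096+0.243936i
d^4_{4,-3}: single k=0 term ⇒ -0.280239;  D = -0.112090+0.256845i
Y_4^{m'}(θ=2.4481,φ=4.1235) and Σ D·Y over m':
  (-0.0839-0.0523i)·(-0.0522+0.0523i)  (-0.2615+0.0130i)·(-0.2466-0.0489i)  (-0.3362+0.2593i)·(-0.1644-0.3964i)  (-0.1353+0.4276i)·(+0.1472-0.2204i)  (+0.0720+0.2321i)·(-0.2645+0.0000i)  (-0.0927-0.0723i)·(-0.1472-0.2204i)  (-0.4146-0.0230i)·(-0.1644+0.3964i)  (-0.3961+0.2439i)·(+0.2466-0.0489i)  (-0.1121+0.2568i)·(-0.0522-0.0523i)
Y_4^-3(R⁻¹ n̂) = +0.294080+0.072435i

Re=0.2941 Im=0.0724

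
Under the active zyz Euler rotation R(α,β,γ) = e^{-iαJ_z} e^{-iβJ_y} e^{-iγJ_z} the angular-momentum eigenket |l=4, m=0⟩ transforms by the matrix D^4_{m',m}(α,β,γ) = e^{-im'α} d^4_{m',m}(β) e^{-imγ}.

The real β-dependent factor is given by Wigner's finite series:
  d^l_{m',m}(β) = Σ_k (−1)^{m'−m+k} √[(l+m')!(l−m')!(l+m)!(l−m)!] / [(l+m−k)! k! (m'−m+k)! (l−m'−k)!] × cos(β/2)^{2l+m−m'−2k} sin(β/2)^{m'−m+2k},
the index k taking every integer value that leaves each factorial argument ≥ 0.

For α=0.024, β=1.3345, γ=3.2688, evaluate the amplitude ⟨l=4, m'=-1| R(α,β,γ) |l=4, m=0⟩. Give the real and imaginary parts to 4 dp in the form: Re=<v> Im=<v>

Re=-0.3328 Im=-0.0080

Split into d^4_{-1,0}(β=1.3345) × two z-phases.
Half-angle: c=0.785526, s=0.618828. N=√(6·120·24·24)=643.987578
k∈{1,2,3,4} keeps every argument non-negative
  k=1: (−1)^0·643.9876/(144)·0.7855^7·0.6188^1 = +0.510753
  k=2: (−1)^1·643.9876/(24)·0.7855^5·0.6188^3 = -1.901868
  k=3: (−1)^2·643.9876/(24)·0.7855^3·0.6188^5 = +1.180318
  k=4: (−1)^3·643.9876/(144)·0.7855^1·0.6188^7 = -0.122086
d^4_{-1,0}(1.3345) = +0.510753 -1.901868 +1.180318 -0.122086 = -0.332884
D = (+0.999712+0.023998i)·(-0.332884)·(+1.000000+0.000000i) = -0.332788-0.007988i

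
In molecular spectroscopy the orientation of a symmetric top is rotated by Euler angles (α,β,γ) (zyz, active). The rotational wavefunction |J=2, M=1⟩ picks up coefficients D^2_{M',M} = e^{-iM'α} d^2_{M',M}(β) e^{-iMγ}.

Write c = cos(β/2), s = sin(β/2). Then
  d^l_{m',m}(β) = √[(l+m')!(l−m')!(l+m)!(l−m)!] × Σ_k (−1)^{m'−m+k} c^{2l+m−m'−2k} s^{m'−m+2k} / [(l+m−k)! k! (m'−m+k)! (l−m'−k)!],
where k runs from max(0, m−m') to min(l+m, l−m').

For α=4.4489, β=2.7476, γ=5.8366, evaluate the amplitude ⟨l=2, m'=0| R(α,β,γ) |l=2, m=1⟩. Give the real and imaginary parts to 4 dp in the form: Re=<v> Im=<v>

First d^2_{0,1}(β=2.7476), then the phase factors e^{-i(0)α} and e^{-i(1)γ}:
c=cos(2.7476/2)=0.195725, s=sin(2.7476/2)=0.980659; N=√[2·2·6·1]=4.898979
The bounds max(0,m−m')=1 and min(l+m,l−m')=2 give 2 terms
  k=1: (−1)^0·4.8990/(2)·0.1957^3·0.9807^1 = +0.018011
  k=2: (−1)^1·4.8990/(2)·0.1957^1·0.9807^3 = -0.452142
d^2_{0,1}(2.7476) = +0.018011 -0.452142 = -0.434132
D = (+1.000000+0.000000i)·(-0.434132)·(+0.901927+0.431888i) = -0.391555-0.187496i

Re=-0.3916 Im=-0.1875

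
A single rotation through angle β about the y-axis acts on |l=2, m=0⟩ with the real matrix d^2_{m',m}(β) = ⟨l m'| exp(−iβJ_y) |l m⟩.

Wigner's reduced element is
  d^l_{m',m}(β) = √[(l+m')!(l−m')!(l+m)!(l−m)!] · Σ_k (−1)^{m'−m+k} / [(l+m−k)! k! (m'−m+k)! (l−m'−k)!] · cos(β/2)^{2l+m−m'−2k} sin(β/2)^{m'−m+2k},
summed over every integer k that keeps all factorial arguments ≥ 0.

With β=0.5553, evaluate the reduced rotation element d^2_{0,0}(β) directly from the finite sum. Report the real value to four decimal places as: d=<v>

d^2_{0,0}(β=0.5553) via Wigner's sum:
With c≡cos(β/2)=0.961702 and s≡sin(β/2)=0.274096, N=[2·2·2·2]^{1/2}=4.000000
The bounds max(0,m−m')=0 and min(l+m,l−m')=2 give 3 terms
  k=0: (−1)^0·4.0000/(4)·0.9617^4·0.2741^0 = +0.855387
  k=1: (−1)^1·4.0000/(1)·0.9617^2·0.2741^2 = -0.277938
  k=2: (−1)^2·4.0000/(4)·0.9617^0·0.2741^4 = +0.005644
d^2_{0,0}(0.5553) = +0.855387 -0.277938 +0.005644 = +0.583093

d=0.5831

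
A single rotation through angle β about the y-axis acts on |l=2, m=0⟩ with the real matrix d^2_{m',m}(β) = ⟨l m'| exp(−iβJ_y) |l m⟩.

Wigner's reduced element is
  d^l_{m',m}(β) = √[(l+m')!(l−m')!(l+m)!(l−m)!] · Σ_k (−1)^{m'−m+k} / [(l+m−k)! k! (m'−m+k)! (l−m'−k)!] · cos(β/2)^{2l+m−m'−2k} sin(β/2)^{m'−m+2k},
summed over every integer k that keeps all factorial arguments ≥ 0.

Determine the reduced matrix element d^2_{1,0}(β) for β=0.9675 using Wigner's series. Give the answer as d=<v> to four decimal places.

d^2_{1,0}(β=0.9675) via Wigner's sum:
With c≡cos(β/2)=0.885257 and s≡sin(β/2)=0.465102, N=[6·1·2·2]^{1/2}=4.898979
Admissible k: 0..1 (factorial args all ≥0)
  k=0: (−1)^1·4.8990/(2)·0.8853^3·0.4651^1 = -0.790373
  k=1: (−1)^2·4.8990/(2)·0.8853^1·0.4651^3 = +0.218167
d^2_{1,0}(0.9675) = -0.790373 +0.218167 = -0.572206

d=-0.5722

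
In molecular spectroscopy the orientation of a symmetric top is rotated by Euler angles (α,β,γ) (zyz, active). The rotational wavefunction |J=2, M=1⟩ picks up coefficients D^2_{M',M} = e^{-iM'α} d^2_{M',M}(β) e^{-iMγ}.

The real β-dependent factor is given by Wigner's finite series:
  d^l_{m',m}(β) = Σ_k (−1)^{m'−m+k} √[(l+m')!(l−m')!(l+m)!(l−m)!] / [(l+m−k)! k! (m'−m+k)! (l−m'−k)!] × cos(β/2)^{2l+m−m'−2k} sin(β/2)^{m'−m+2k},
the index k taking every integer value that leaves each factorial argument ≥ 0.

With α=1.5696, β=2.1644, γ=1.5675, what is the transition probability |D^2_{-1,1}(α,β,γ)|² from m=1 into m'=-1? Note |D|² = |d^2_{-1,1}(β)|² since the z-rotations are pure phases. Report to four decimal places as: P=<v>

P=0.0086

Split into d^2_{-1,1}(β=2.1644) × two z-phases.
c=cos(2.1644/2)=0.469387, s=sin(2.1644/2)=0.882993; N=√[1·6·6·1]=6.000000
k∈{2,3} keeps every argument non-negative
  k=2: (−1)^0·6.0000/(2)·0.4694^2·0.8830^2 = +0.515344
  k=3: (−1)^1·6.0000/(6)·0.4694^0·0.8830^4 = -0.607895
d^2_{-1,1}(2.1644) = +0.515344 -0.607895 = -0.092550
|D^2_{-1,1}|² = |d^2_{-1,1}(β)|² = (-0.092550)² = 0.008566 (the z-rotation phases have unit modulus)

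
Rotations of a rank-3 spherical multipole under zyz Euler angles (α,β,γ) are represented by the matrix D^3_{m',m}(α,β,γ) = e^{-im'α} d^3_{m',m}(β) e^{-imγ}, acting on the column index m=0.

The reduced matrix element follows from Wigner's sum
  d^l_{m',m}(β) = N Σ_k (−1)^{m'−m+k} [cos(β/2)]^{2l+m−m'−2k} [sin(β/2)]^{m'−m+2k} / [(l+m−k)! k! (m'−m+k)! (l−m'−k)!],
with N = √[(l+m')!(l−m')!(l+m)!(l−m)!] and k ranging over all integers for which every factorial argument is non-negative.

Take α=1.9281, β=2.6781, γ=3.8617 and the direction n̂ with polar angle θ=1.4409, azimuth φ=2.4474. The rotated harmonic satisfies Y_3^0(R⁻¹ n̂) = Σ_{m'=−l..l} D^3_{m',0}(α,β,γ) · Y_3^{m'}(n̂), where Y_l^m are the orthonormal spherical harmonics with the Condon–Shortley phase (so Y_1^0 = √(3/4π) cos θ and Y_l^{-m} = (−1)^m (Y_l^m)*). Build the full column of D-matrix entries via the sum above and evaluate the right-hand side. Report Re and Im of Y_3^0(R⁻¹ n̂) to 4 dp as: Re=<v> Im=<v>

Re=-0.2648 Im=0.0000

Need the full column D^3_{m',0} for m'=−3..3 at α=1.9281, β=2.6781, γ=3.8617.
cos(β/2)=0.229678, sin(β/2)=0.973267
d^3_{-3,0}: single k=3 term ⇒ +0.049954;  D = +0.043865-0.023900i
d^3_{-2,0}: k∈[2..3] ⇒ +0.014438 -0.259254 = -0.244816;  D = +0.184922+0.160433i
d^3_{-1,0}: k∈[1..3] ⇒ +0.002155 -0.116082 +0.694814 = +0.580887;  D = -0.203165+0.544200i
d^3_{0,0}: k∈[0..3] ⇒ +0.000147 -0.023724 +0.425998 -0.849946 = -0.447525;  D = -0.447525+0.000000i
d^3_{1,0}: k∈[0..2] ⇒ -0.002155 +0.116082 -0.694814 = -0.580887;  D = +0.203165+0.544200i
d^3_{2,0}: k∈[0..1] ⇒ +0.014438 -0.259254 = -0.244816;  D = +0.184922-0.160433i
d^3_{3,0}: single k=0 term ⇒ -0.049954;  D = -0.043865-0.023900i
Y_3^{m'}(θ=1.4409,φ=2.4474) and Σ D·Y over m':
  (+0.0439-0.0239i)·(+0.1992-0.3546i)  (+0.1849+0.1604i)·(+0.0236+0.1280i)  (-0.2032+0.5442i)·(+0.2256+0.1878i)  (-0.4475+0.0000i)·(-0.1410+0.0000i)  (+0.2032+0.5442i)·(-0.2256+0.1878i)  (+0.1849-0.1604i)·(+0.0236-0.1280i)  (-0.0439-0.0239i)·(-0.1992-0.3546i)
Y_3^0(R⁻¹ n̂) = -0.264834+0.000000i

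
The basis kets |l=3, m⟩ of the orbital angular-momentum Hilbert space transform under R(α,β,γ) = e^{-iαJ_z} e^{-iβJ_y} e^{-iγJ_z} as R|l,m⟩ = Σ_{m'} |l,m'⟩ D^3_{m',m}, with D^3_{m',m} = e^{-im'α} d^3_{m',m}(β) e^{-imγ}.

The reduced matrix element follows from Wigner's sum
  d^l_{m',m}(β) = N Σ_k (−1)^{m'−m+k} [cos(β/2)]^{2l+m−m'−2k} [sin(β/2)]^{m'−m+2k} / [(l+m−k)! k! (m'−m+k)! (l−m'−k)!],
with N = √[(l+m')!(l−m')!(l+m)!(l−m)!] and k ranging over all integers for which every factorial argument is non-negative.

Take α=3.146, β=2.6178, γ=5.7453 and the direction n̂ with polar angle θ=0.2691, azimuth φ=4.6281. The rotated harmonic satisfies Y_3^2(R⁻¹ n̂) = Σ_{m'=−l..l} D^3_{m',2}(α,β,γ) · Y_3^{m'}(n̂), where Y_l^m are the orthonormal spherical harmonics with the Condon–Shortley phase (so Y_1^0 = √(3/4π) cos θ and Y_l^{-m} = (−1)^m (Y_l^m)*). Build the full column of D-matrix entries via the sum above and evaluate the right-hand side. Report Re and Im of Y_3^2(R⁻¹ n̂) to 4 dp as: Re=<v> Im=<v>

Need the full column D^3_{m',2} for m'=−3..3 at α=3.146, β=2.6178, γ=5.7453.
cos(β/2)=0.258913, sin(β/2)=0.965901
d^3_{-3,2}: single k=5 term ⇒ +0.533202;  D = -0.247074-0.472502i
d^3_{-2,2}: k∈[4..5] ⇒ +0.291747 -0.812073 = -0.520326;  D = -0.243137-0.460025i
d^3_{-1,2}: k∈[3..4] ⇒ +0.098921 -0.688360 = -0.589440;  D = +0.277727+0.519910i
d^3_{0,2}: k∈[2..3] ⇒ +0.022964 -0.319593 = -0.296629;  D = -0.140915-0.261021i
d^3_{1,2}: k∈[1..2] ⇒ +0.003554 -0.098921 = -0.095367;  D = +0.045674+0.083718i
d^3_{2,2}: k∈[0..1] ⇒ +0.000301 -0.020963 = -0.020662;  D = -0.009975-0.018094i
d^3_{3,2}: single k=0 term ⇒ -0.002753;  D = +0.001340+0.002405i
Y_3^{m'}(θ=0.2691,φ=4.6281) and Σ D·Y over m':
  (-0.2471-0.4725i)·(+0.0020-0.0076i)  (-0.2431-0.4600i)·(-0.0687-0.0117i)  (+0.2777+0.5199i)·(-0.0264+0.3122i)  (-0.1409-0.2610i)·(+0.5924+0.0000i)  (+0.0457+0.0837i)·(+0.0264+0.3122i)  (-0.0100-0.0181i)·(-0.0687+0.0117i)  (+0.0013+0.0024i)·(-0.0020-0.0076i)
Y_3^2(R⁻¹ n̂) = -0.269894-0.028672i

Re=-0.2699 Im=-0.0287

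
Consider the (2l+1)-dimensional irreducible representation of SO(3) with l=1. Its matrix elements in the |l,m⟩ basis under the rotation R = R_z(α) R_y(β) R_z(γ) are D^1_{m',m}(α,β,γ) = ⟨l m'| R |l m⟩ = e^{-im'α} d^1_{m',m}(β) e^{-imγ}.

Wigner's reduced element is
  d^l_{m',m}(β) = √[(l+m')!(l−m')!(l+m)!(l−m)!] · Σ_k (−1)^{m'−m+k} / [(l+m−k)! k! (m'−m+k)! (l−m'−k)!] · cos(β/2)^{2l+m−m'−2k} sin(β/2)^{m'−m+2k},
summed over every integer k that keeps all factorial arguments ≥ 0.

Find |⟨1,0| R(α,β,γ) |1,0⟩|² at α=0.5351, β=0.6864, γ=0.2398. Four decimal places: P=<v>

P=0.5984

First d^1_{0,0}(β=0.6864), then the phase factors e^{-i(0)α} and e^{-i(0)γ}:
With c≡cos(β/2)=0.941683 and s≡sin(β/2)=0.336502, N=[1·1·1·1]^{1/2}=1.000000
k∈{0,1} keeps every argument non-negative
  k=0: (−1)^0·1.0000/(1)·0.9417^2·0.3365^0 = +0.886766
  k=1: (−1)^1·1.0000/(1)·0.9417^0·0.3365^2 = -0.113234
d^1_{0,0}(0.6864) = +0.886766 -0.113234 = +0.773533
|D^1_{0,0}|² = |d^1_{0,0}(β)|² = (+0.773533)² = 0.598353 (the z-rotation phases have unit modulus)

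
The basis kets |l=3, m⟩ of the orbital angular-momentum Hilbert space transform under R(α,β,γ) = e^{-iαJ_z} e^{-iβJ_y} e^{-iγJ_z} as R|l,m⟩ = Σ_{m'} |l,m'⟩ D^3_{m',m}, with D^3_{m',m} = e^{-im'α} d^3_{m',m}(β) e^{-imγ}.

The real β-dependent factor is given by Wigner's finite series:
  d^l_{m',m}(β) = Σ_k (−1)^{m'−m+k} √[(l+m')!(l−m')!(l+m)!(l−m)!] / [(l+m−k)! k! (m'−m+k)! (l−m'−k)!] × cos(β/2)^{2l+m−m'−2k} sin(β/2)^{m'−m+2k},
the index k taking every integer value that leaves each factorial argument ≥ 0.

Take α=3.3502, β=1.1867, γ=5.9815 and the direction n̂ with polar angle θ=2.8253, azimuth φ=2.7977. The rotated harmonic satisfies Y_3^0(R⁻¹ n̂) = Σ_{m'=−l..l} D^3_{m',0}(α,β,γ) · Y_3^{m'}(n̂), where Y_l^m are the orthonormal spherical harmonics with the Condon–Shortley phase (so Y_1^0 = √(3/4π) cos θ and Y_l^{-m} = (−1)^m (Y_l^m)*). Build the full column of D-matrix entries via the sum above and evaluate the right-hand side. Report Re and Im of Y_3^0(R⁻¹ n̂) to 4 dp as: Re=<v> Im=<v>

Re=0.1214 Im=0.0000

Need the full column D^3_{m',0} for m'=−3..3 at α=3.3502, β=1.1867, γ=5.9815.
cos(β/2)=0.829072, sin(β/2)=0.559142
d^3_{-3,0}: single k=3 term ⇒ +0.445510;  D = -0.361078-0.260964i
d^3_{-2,0}: k∈[2..3] ⇒ +0.809047 -0.367987 = +0.441060;  D = +0.403226+0.178724i
d^3_{-1,0}: k∈[1..3] ⇒ +0.758707 -1.035271 +0.156961 = -0.119603;  D = +0.117010+0.024770i
d^3_{0,0}: k∈[0..3] ⇒ +0.324754 -1.329399 +0.604664 -0.030558 = -0.430540;  D = -0.430540+0.000000i
d^3_{1,0}: k∈[0..2] ⇒ -0.758707 +1.035271 -0.156961 = +0.119603;  D = -0.117010+0.024770i
d^3_{2,0}: k∈[0..1] ⇒ +0.809047 -0.367987 = +0.441060;  D = +0.403226-0.178724i
d^3_{3,0}: single k=0 term ⇒ -0.445510;  D = +0.361078-0.260964i
Y_3^{m'}(θ=2.8253,φ=2.7977) and Σ D·Y over m':
  (-0.3611-0.2610i)·(-0.0064-0.0108i)  (+0.4032+0.1787i)·(-0.0726-0.0597i)  (+0.1170+0.0248i)·(-0.3328-0.1192i)  (-0.4305+0.0000i)·(-0.5378+0.0000i)  (-0.1170+0.0248i)·(+0.3328-0.1192i)  (+0.4032-0.1787i)·(-0.0726+0.0597i)  (+0.3611-0.2610i)·(+0.0064-0.0108i)
Y_3^0(R⁻¹ n̂) = +0.121357+0.000000i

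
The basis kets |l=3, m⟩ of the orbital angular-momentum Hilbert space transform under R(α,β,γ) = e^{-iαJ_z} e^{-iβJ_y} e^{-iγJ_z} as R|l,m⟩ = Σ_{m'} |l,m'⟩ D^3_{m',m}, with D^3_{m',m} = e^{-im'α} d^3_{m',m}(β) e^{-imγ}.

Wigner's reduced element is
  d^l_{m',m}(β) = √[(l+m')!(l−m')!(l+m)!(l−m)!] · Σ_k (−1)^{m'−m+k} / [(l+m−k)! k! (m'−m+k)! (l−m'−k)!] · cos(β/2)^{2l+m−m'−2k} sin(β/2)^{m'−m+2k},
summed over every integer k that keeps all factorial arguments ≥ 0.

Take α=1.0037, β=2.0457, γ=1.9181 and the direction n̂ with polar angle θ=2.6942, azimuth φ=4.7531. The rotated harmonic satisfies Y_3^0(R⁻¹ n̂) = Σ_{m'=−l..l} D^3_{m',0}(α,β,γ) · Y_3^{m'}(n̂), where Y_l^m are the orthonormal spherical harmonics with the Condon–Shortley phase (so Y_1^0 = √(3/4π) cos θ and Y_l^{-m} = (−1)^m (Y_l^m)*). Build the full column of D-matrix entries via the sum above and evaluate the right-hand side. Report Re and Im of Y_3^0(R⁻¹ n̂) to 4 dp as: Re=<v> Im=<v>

Need the full column D^3_{m',0} for m'=−3..3 at α=1.0037, β=2.0457, γ=1.9181.
cos(β/2)=0.520935, sin(β/2)=0.853596
d^3_{-3,0}: single k=3 term ⇒ +0.393209;  D = -0.389866+0.051165i
d^3_{-2,0}: k∈[2..3] ⇒ +0.293901 -0.789111 = -0.495210;  D = +0.209407-0.448756i
d^3_{-1,0}: k∈[1..3] ⇒ +0.113439 -0.913736 +0.817780 = +0.017483;  D = +0.009392+0.014747i
d^3_{0,0}: k∈[0..3] ⇒ +0.019985 -0.482928 +1.296641 -0.386825 = +0.446873;  D = +0.446873+0.000000i
d^3_{1,0}: k∈[0..2] ⇒ -0.113439 +0.913736 -0.817780 = -0.017483;  D = -0.009392+0.014747i
d^3_{2,0}: k∈[0..1] ⇒ +0.293901 -0.789111 = -0.495210;  D = +0.209407+0.448756i
d^3_{3,0}: single k=0 term ⇒ -0.393209;  D = +0.389866+0.051165i
Y_3^{m'}(θ=2.6942,φ=4.7531) and Σ D·Y over m':
  (-0.3899+0.0512i)·(-0.0041-0.0335i)  (+0.2094-0.4488i)·(+0.1719-0.0140i)  (+0.0094+0.0147i)·(+0.0174+0.4281i)  (+0.4469+0.0000i)·(-0.3581+0.0000i)  (-0.0094+0.0147i)·(-0.0174+0.4281i)  (+0.2094+0.4488i)·(+0.1719+0.0140i)  (+0.3899+0.0512i)·(+0.0041-0.0335i)
Y_3^0(R⁻¹ n̂) = -0.106266-0.000000i

Re=-0.1063 Im=0.0000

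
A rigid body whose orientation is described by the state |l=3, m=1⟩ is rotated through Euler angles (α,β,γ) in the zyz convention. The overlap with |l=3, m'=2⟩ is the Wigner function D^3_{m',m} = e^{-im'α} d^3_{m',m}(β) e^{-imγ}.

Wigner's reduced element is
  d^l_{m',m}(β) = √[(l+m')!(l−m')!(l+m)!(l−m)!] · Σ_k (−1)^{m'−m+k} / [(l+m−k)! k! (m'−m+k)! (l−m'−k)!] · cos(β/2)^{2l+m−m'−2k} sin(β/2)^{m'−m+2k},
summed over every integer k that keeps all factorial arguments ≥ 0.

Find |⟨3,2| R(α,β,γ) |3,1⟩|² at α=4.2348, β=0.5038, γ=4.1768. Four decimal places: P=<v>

P=0.3393

Split into d^3_{2,1}(β=0.5038) × two z-phases.
c=cos(0.5038/2)=0.968441, s=sin(0.5038/2)=0.249244; N=√[120·1·24·2]=75.894664
The bounds max(0,m−m')=0 and min(l+m,l−m')=1 give 2 terms
  k=0: (−1)^1·75.8947/(24)·0.9684^5·0.2492^1 = -0.671414
  k=1: (−1)^2·75.8947/(12)·0.9684^3·0.2492^3 = +0.088946
d^3_{2,1}(0.5038) = -0.671414 +0.088946 = -0.582468
|D^3_{2,1}|² = |d^3_{2,1}(β)|² = (-0.582468)² = 0.339269 (the z-rotation phases have unit modulus)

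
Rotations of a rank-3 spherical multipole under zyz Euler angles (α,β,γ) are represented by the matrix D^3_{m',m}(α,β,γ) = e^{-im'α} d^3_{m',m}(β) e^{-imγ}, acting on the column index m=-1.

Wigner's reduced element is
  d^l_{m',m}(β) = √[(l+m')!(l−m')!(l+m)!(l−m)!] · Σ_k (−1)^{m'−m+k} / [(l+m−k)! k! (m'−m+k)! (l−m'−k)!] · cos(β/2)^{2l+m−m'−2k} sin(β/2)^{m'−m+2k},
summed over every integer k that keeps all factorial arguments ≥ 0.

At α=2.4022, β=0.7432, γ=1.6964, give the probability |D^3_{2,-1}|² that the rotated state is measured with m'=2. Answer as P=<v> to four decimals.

Split into d^3_{2,-1}(β=0.7432) × two z-phases.
Half-angle: c=0.931748, s=0.363107. N=√(120·1·2·24)=75.894664
k∈{0,1} keeps every argument non-negative
  k=0: (−1)^3·75.8947/(12)·0.9317^3·0.3631^3 = -0.244922
  k=1: (−1)^4·75.8947/(24)·0.9317^1·0.3631^5 = +0.018598
d^3_{2,-1}(0.7432) = -0.244922 +0.018598 = -0.226324
|D^3_{2,-1}|² = |d^3_{2,-1}(β)|² = (-0.226324)² = 0.051222 (the z-rotation phases have unit modulus)

P=0.0512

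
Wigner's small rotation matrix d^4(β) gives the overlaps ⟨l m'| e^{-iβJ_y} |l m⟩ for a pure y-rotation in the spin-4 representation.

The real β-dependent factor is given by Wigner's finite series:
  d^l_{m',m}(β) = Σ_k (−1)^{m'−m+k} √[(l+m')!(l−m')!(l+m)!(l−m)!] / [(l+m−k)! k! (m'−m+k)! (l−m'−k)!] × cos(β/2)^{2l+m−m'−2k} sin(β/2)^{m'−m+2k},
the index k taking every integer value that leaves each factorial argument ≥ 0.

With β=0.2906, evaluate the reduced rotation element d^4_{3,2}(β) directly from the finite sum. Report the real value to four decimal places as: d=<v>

d=-0.4707

d^4_{3,2}(β=0.2906) via Wigner's sum:
Half-angle: c=0.989463, s=0.144789. N=√(5040·1·720·2)=2693.993318
Admissible k: 0..1 (factorial args all ≥0)
  k=0: (−1)^1·2693.9933/(720)·0.9895^7·0.1448^1 = -0.503032
  k=1: (−1)^2·2693.9933/(240)·0.9895^5·0.1448^3 = +0.032314
d^4_{3,2}(0.2906) = -0.503032 +0.032314 = -0.470718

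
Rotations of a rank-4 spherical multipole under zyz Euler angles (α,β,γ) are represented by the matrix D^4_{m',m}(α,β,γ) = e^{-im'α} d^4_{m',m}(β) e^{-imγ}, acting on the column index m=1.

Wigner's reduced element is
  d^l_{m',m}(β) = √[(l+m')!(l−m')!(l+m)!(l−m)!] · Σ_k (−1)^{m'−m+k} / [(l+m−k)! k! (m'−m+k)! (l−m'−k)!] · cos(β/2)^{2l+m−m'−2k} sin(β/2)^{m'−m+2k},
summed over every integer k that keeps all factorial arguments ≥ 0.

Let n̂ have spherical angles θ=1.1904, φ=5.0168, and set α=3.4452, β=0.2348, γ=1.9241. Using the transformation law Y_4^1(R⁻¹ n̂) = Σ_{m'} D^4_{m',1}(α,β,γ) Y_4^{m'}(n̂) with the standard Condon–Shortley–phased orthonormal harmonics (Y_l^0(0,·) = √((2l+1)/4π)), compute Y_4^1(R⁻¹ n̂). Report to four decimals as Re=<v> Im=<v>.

Re=0.3214 Im=-0.0854

Need the full column D^4_{m',1} for m'=−4..4 at α=3.4452, β=0.2348, γ=1.9241.
cos(β/2)=0.993117, sin(β/2)=0.117131
d^4_{-4,1}: single k=5 term ⇒ +0.000162;  D = +0.000123-0.000105i
d^4_{-3,1}: k∈[4..5] ⇒ +0.002422 -0.000020 = +0.002402;  D = -0.001271+0.002038i
d^4_{-2,1}: k∈[3..5] ⇒ +0.021955 -0.000458 +0.000001 = +0.021498;  D = +0.005400-0.020809i
d^4_{-1,1}: k∈[2..5] ⇒ +0.131626 -0.005493 +0.000038 -0.000000 = +0.126171;  D = +0.006268+0.126015i
d^4_{0,1}: k∈[1..4] ⇒ +0.499099 -0.041656 +0.000579 -0.000001 = +0.458021;  D = -0.158475-0.429731i
d^4_{1,1}: k∈[0..3] ⇒ +0.946241 -0.197439 +0.005493 -0.000025 = +0.754269;  D = +0.460612+0.597293i
d^4_{2,1}: k∈[0..2] ⇒ -0.473487 +0.032932 -0.000305 = -0.440860;  D = +0.361280+0.252655i
d^4_{3,1}: k∈[0..1] ⇒ +0.104475 -0.002422 = +0.102053;  D = +0.097291+0.030808i
d^4_{4,1}: single k=0 term ⇒ -0.011617;  D = +0.011617+0.000036i
Y_4^{m'}(θ=1.1904,φ=5.0168) and Σ D·Y over m':
  (+0.0001-0.0001i)·(+0.1138-0.3086i)  (-0.0013+0.0020i)·(-0.2945-0.2274i)  (+0.0054-0.0208i)·(+0.0083-0.0058i)  (+0.0063+0.1260i)·(-0.0995-0.3166i)  (-0.1585-0.4297i)·(-0.0498+0.0000i)  (+0.4606+0.5973i)·(+0.0995-0.3166i)  (+0.3613+0.2527i)·(+0.0083+0.0058i)  (+0.0973+0.0308i)·(+0.2945-0.2274i)  (+0.0116+0.0000i)·(+0.1138+0.3086i)
Y_4^1(R⁻¹ n̂) = +0.321358-0.085408i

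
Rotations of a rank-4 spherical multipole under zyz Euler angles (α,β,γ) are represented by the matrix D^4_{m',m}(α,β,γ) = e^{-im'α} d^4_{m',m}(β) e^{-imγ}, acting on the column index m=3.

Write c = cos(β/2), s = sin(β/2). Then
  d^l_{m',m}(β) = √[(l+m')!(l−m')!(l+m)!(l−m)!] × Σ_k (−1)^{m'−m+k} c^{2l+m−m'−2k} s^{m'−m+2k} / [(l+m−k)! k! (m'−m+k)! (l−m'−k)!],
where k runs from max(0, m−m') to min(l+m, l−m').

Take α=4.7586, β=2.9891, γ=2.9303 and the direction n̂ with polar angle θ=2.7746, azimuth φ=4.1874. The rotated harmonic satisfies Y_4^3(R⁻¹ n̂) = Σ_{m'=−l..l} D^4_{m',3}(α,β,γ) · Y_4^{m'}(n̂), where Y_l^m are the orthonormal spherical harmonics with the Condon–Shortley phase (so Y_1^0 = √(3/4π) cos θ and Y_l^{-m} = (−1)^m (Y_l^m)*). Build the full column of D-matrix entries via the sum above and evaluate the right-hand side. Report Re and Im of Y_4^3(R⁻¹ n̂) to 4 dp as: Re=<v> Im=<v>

Re=0.0185 Im=0.0031

Need the full column D^4_{m',3} for m'=−4..4 at α=4.7586, β=2.9891, γ=2.9303.
cos(β/2)=0.076172, sin(β/2)=0.997095
d^4_{-4,3}: single k=7 term ⇒ +0.211105;  D = -0.144217-0.154164i
d^4_{-3,3}: k∈[6..7] ⇒ +0.039913 -0.976992 = -0.937079;  D = -0.654021+0.671099i
d^4_{-2,3}: k∈[5..6] ⇒ +0.004889 -0.279265 = -0.274376;  D = -0.205133-0.182215i
d^4_{-1,3}: k∈[4..5] ⇒ +0.000440 -0.045257 = -0.044817;  D = +0.028184-0.034846i
d^4_{0,3}: k∈[3..4] ⇒ +0.000030 -0.005154 = -0.005124;  D = +0.004128+0.003035i
d^4_{1,3}: k∈[2..3] ⇒ +0.000002 -0.000440 = -0.000439;  D = -0.000243+0.000365i
d^4_{2,3}: k∈[1..2] ⇒ +0.000000 -0.000029 = -0.000028;  D = -0.000024-0.000015i
d^4_{3,3}: k∈[0..1] ⇒ +0.000000 -0.000001 = -0.000001;  D = +0.000001-0.000001i
d^4_{4,3}: single k=0 term ⇒ -0.000000;  D = +0.000000+0.000000i
Y_4^{m'}(θ=2.7746,φ=4.1874) and Σ D·Y over m':
  (-0.1442-0.1542i)·(-0.0037+0.0063i)  (-0.6540+0.6711i)·(-0.0540-0.0002i)  (-0.2051-0.1822i)·(-0.1093-0.1905i)  (+0.0282-0.0348i)·(+0.2461-0.4249i)  (+0.0041+0.0030i)·(+0.3629+0.0000i)  (-0.0002+0.0004i)·(-0.2461-0.4249i)  (-0.0000-0.0000i)·(-0.1093+0.1905i)  (+0.0000-0.0000i)·(+0.0540-0.0002i)  (+0.0000+0.0000i)·(-0.0037-0.0063i)
Y_4^3(R⁻¹ n̂) = +0.018515+0.003132i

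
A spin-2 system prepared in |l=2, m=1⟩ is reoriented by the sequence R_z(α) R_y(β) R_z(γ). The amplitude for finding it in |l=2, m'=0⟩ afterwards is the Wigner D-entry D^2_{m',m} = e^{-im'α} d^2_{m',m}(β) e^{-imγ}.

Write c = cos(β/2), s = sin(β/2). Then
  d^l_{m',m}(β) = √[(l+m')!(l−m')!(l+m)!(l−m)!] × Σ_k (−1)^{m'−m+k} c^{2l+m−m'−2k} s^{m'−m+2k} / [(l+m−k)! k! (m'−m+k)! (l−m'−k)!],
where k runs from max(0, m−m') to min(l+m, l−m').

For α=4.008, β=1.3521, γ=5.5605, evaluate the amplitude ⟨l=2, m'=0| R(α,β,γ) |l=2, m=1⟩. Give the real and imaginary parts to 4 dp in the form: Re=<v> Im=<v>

Split into d^2_{0,1}(β=1.3521) × two z-phases.
Half-angle: c=0.780050, s=0.625717. N=√(2·2·6·1)=4.898979
k: max(0,(1)−(0))=1 … min(2+(1),2−(0))=2
  k=1: (−1)^0·4.8990/(2)·0.7801^3·0.6257^1 = +0.727480
  k=2: (−1)^1·4.8990/(2)·0.7801^1·0.6257^3 = -0.468092
d^2_{0,1}(1.3521) = +0.727480 -0.468092 = +0.259388
Phases: e^{-i·(0)·4.008}=+1.000000+0.000000i, e^{-i·(1)·5.5605}=+0.750032+0.661401i ⇒ D=+0.194549+0.171560i

Re=0.1945 Im=0.1716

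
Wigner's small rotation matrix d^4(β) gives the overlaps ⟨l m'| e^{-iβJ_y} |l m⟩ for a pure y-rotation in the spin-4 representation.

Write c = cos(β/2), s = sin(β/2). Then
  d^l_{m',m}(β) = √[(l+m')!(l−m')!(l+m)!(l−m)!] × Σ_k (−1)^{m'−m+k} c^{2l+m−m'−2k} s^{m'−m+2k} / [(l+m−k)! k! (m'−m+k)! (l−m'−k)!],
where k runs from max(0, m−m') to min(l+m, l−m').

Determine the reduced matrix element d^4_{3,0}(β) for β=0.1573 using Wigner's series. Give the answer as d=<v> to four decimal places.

d=-0.0056

d^4_{3,0}(β=0.1573) via Wigner's sum:
Half-angle: c=0.996909, s=0.078569. N=√(5040·1·24·24)=1703.830978
The bounds max(0,m−m')=0 and min(l+m,l−m')=1 give 2 terms
  k=0: (−1)^3·1703.8310/(144)·0.9969^5·0.0786^3 = -0.005651
  k=1: (−1)^4·1703.8310/(144)·0.9969^3·0.0786^5 = +0.000035
d^4_{3,0}(0.1573) = -0.005651 +0.000035 = -0.005615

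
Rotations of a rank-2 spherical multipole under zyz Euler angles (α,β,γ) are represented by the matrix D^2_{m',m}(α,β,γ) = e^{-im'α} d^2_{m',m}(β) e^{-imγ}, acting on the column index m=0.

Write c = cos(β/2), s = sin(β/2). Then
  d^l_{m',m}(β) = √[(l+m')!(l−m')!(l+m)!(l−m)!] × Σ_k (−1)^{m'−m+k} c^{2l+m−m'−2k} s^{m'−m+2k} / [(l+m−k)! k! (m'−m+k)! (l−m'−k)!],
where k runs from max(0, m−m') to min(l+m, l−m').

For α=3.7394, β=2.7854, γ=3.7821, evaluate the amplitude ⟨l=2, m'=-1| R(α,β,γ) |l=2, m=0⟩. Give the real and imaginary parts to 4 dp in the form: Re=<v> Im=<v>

Re=0.3309 Im=0.2253

D^2_{-1,0}(3.7394,2.7854,3.7821) = e^{-i·-1·3.7394}·d^2_{-1,0}(2.7854)·e^{-i·0·3.7821}. Compute d first:
Half-angle: c=0.177156, s=0.984183. N=√(1·6·2·2)=4.898979
The bounds max(0,m−m')=1 and min(l+m,l−m')=2 give 2 terms
  k=1: (−1)^0·4.8990/(2)·0.1772^3·0.9842^1 = +0.013404
  k=2: (−1)^1·4.8990/(2)·0.1772^1·0.9842^3 = -0.413675
d^2_{-1,0}(2.7854) = +0.013404 -0.413675 = -0.400272
Attach z-rotation phases: D = e^{-i(-1)(3.7394)}·(-0.400272)·e^{-i(0)(3.7821)} = +0.330853+0.225285i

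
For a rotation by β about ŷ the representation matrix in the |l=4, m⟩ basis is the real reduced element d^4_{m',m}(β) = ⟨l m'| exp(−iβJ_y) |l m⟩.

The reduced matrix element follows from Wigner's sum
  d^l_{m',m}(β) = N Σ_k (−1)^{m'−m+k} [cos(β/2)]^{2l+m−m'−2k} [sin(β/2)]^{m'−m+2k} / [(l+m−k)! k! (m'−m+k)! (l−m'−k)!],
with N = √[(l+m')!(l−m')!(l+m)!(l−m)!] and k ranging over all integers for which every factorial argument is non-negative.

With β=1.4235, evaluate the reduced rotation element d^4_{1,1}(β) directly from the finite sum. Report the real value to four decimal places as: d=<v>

d=0.2517

d^4_{1,1}(β=1.4235) via Wigner's sum:
Half-angle: c=0.757220, s=0.653160. N=√(120·6·120·6)=720.000000
The bounds max(0,m−m')=0 and min(l+m,l−m')=3 give 4 terms
  k=0: (−1)^0·720.0000/(720)·0.7572^8·0.6532^0 = +0.108088
  k=1: (−1)^1·720.0000/(48)·0.7572^6·0.6532^2 = -1.206321
  k=2: (−1)^2·720.0000/(24)·0.7572^4·0.6532^4 = +1.795096
  k=3: (−1)^3·720.0000/(72)·0.7572^2·0.6532^6 = -0.445206
d^4_{1,1}(1.4235) = +0.108088 -1.206321 +1.795096 -0.445206 = +0.251657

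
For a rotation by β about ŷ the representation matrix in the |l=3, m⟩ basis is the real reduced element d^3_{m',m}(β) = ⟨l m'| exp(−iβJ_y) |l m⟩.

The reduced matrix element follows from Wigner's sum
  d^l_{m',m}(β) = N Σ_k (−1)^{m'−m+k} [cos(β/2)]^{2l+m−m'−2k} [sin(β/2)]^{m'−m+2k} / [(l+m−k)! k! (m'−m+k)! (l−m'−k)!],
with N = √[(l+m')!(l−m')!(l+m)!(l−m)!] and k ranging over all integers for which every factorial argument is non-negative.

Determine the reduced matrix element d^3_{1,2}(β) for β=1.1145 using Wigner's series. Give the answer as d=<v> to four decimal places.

d^3_{1,2}(β=1.1145) via Wigner's sum:
c=cos(1.1145/2)=0.848713, s=sin(1.1145/2)=0.528854; N=√[24·2·120·1]=75.894664
The bounds max(0,m−m')=1 and min(l+m,l−m')=2 give 2 terms
  k=1: (−1)^0·75.8947/(24)·0.8487^5·0.5289^1 = +0.736443
  k=2: (−1)^1·75.8947/(12)·0.8487^3·0.5289^3 = -0.571900
d^3_{1,2}(1.1145) = +0.736443 -0.571900 = +0.164544

d=0.1645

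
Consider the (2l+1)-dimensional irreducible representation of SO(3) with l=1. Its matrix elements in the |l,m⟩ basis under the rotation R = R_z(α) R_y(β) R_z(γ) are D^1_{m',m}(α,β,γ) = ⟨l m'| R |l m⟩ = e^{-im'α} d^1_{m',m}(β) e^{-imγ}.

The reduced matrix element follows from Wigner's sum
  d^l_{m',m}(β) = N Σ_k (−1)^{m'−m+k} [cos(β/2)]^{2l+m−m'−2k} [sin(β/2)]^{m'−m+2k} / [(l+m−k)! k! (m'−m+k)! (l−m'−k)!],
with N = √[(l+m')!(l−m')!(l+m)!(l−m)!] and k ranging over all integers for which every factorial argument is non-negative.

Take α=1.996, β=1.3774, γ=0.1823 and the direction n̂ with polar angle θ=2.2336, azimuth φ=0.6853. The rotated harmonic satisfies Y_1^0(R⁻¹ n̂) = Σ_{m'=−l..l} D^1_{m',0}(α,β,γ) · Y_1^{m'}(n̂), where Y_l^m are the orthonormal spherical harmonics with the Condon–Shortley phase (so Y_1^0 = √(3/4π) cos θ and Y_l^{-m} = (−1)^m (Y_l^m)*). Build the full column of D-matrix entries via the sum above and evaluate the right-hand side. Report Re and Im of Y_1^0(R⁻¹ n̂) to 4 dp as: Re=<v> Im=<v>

Re=0.0394 Im=0.0000

Need the full column D^1_{m',0} for m'=−1..1 at α=1.996, β=1.3774, γ=0.1823.
cos(β/2)=0.772073, sin(β/2)=0.635534
d^1_{-1,0}: single k=1 term ⇒ +0.693924;  D = -0.286248+0.632134i
d^1_{0,0}: k∈[0..1] ⇒ +0.596097 -0.403903 = +0.192193;  D = +0.192193+0.000000i
d^1_{1,0}: single k=0 term ⇒ -0.693924;  D = +0.286248+0.632134i
Y_1^{m'}(θ=2.2336,φ=0.6853) and Σ D·Y over m':
  (-0.2862+0.6321i)·(+0.2109-0.1724i)  (+0.1922+0.0000i)·(-0.3007+0.0000i)  (+0.2862+0.6321i)·(-0.2109-0.1724i)
Y_1^0(R⁻¹ n̂) = +0.039421+0.000000i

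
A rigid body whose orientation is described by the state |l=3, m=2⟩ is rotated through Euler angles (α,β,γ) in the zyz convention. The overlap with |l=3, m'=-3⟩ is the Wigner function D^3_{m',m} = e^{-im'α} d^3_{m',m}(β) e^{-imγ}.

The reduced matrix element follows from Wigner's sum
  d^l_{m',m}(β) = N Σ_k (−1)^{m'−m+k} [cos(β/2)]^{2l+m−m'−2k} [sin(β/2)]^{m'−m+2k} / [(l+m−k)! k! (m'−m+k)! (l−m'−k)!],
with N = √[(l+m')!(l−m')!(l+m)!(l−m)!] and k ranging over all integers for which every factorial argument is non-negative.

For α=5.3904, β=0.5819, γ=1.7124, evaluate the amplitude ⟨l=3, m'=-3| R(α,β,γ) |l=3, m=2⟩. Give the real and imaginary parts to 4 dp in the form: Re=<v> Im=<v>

Split into d^3_{-3,2}(β=0.5819) × two z-phases.
Half-angle: c=0.957972, s=0.286862. N=√(1·720·120·1)=293.938769
Admissible k: 5..5 (factorial args all ≥0)
  k=5: (−1)^0·293.9388/(120)·0.9580^1·0.2869^5 = +0.004558
d^3_{-3,2}(0.5819) = +0.004558
D = (-0.894611-0.446846i)·(+0.004558)·(-0.960164+0.279437i) = +0.004485+0.000816i

Re=0.0045 Im=0.0008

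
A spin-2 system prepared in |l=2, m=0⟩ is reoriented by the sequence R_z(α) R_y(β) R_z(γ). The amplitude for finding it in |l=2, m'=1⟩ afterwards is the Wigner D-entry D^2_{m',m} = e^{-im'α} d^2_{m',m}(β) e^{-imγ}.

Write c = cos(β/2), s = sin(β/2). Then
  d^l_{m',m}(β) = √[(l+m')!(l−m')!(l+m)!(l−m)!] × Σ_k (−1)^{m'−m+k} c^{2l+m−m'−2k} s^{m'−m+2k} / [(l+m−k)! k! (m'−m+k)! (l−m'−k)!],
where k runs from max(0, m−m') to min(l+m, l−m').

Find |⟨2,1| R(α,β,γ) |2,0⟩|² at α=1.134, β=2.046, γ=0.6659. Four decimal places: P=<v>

P=0.2483

First d^2_{1,0}(β=2.046), then the phase factors e^{-i(1)α} and e^{-i(0)γ}:
Half-angle: c=0.520807, s=0.853674. N=√(6·1·2·2)=4.898979
k∈{0,1} keeps every argument non-negative
  k=0: (−1)^1·4.8990/(2)·0.5208^3·0.8537^1 = -0.295392
  k=1: (−1)^2·4.8990/(2)·0.5208^1·0.8537^3 = +0.793650
d^2_{1,0}(2.046) = -0.295392 +0.793650 = +0.498258
|D^2_{1,0}|² = |d^2_{1,0}(β)|² = (+0.498258)² = 0.248261 (the z-rotation phases have unit modulus)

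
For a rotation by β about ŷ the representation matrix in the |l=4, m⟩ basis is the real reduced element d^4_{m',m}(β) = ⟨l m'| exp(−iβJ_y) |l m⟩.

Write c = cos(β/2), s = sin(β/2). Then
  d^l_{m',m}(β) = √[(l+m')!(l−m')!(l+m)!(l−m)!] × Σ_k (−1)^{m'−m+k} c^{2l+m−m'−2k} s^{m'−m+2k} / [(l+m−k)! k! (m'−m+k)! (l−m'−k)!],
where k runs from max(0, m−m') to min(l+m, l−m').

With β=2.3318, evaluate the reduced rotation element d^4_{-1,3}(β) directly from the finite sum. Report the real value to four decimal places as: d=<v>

d^4_{-1,3}(β=2.3318) via Wigner's sum:
Half-angle: c=0.393923, s=0.919143. N=√(6·120·5040·1)=1904.940944
The bounds max(0,m−m')=4 and min(l+m,l−m')=5 give 2 terms
  k=4: (−1)^0·1904.9409/(144)·0.3939^4·0.9191^4 = +0.227352
  k=5: (−1)^1·1904.9409/(240)·0.3939^2·0.9191^6 = -0.742665
d^4_{-1,3}(2.3318) = +0.227352 -0.742665 = -0.515313

d=-0.5153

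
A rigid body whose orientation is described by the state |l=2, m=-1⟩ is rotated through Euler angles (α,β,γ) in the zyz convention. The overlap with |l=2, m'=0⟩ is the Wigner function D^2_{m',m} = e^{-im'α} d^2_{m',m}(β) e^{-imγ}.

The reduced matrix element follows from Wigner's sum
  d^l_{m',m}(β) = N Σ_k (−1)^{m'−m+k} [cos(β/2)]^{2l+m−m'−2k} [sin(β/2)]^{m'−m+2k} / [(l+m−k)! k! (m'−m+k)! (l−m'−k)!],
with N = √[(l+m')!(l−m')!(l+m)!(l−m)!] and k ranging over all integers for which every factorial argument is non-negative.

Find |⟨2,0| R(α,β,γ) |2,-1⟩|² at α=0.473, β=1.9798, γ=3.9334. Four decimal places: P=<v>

First d^2_{0,-1}(β=1.9798), then the phase factors e^{-i(0)α} and e^{-i(-1)γ}:
c=cos(1.9798/2)=0.548773, s=sin(1.9798/2)=0.835971; N=√[2·2·1·6]=4.898979
k: max(0,(-1)−(0))=0 … min(2+(-1),2−(0))=1
  k=0: (−1)^1·4.8990/(2)·0.5488^3·0.8360^1 = -0.338412
  k=1: (−1)^2·4.8990/(2)·0.5488^1·0.8360^3 = +0.785313
d^2_{0,-1}(1.9798) = -0.338412 +0.785313 = +0.446900
|D^2_{0,-1}|² = |d^2_{0,-1}(β)|² = (+0.446900)² = 0.199720 (the z-rotation phases have unit modulus)

P=0.1997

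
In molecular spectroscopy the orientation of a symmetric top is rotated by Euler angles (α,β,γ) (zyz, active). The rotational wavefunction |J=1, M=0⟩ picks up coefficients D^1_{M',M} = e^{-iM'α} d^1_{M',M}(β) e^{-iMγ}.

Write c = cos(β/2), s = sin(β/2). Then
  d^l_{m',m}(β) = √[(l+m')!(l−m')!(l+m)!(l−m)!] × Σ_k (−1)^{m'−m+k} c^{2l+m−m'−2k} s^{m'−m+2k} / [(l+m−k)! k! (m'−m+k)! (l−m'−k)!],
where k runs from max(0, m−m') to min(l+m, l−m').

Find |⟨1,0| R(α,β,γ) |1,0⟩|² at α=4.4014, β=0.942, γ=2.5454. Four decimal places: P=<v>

P=0.3459

First d^1_{0,0}(β=0.942), then the phase factors e^{-i(0)α} and e^{-i(0)γ}:
With c≡cos(β/2)=0.891115 and s≡sin(β/2)=0.453778, N=[1·1·1·1]^{1/2}=1.000000
k: max(0,(0)−(0))=0 … min(1+(0),1−(0))=1
  k=0: (−1)^0·1.0000/(1)·0.8911^2·0.4538^0 = +0.794086
  k=1: (−1)^1·1.0000/(1)·0.8911^0·0.4538^2 = -0.205914
d^1_{0,0}(0.942) = +0.794086 -0.205914 = +0.588172
|D^1_{0,0}|² = |d^1_{0,0}(β)|² = (+0.588172)² = 0.345946 (the z-rotation phases have unit modulus)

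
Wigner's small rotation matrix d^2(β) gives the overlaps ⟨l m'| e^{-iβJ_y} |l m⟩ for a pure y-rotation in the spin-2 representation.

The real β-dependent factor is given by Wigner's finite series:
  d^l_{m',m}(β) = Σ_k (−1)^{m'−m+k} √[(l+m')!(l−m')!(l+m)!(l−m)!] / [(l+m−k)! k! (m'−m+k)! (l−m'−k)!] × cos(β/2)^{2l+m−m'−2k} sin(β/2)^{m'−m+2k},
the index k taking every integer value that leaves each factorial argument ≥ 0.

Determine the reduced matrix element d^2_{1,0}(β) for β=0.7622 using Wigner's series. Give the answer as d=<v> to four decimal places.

d^2_{1,0}(β=0.7622) via Wigner's sum:
Half-angle: c=0.928256, s=0.371942. N=√(6·1·2·2)=4.898979
k: max(0,(0)−(1))=0 … min(2+(0),2−(1))=1
  k=0: (−1)^1·4.8990/(2)·0.9283^3·0.3719^1 = -0.728709
  k=1: (−1)^2·4.8990/(2)·0.9283^1·0.3719^3 = +0.116995
d^2_{1,0}(0.7622) = -0.728709 +0.116995 = -0.611713

d=-0.6117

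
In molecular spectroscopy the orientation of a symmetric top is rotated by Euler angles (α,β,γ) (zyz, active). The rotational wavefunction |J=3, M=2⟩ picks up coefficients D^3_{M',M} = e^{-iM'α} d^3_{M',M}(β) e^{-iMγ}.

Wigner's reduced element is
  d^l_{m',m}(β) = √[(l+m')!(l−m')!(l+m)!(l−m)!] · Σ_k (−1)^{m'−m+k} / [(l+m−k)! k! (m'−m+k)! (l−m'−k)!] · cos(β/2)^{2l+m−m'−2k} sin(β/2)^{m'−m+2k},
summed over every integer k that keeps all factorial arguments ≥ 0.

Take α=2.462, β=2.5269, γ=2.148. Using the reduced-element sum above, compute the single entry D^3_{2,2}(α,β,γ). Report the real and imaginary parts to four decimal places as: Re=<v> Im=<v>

First d^3_{2,2}(β=2.5269), then the phase factors e^{-i(2)α} and e^{-i(2)γ}:
c=cos(2.5269/2)=0.302530, s=sin(2.5269/2)=0.953140; N=√[120·1·120·1]=120.000000
The bounds max(0,m−m')=0 and min(l+m,l−m')=1 give 2 terms
  k=0: (−1)^0·120.0000/(120)·0.3025^6·0.9531^0 = +0.000767
  k=1: (−1)^1·120.0000/(24)·0.3025^4·0.9531^2 = -0.038050
d^3_{2,2}(2.5269) = +0.000767 -0.038050 = -0.037284
D = (+0.210035+0.977694i)·(-0.037284)·(-0.404461+0.914555i) = +0.036505+0.007582i

Re=0.0365 Im=0.0076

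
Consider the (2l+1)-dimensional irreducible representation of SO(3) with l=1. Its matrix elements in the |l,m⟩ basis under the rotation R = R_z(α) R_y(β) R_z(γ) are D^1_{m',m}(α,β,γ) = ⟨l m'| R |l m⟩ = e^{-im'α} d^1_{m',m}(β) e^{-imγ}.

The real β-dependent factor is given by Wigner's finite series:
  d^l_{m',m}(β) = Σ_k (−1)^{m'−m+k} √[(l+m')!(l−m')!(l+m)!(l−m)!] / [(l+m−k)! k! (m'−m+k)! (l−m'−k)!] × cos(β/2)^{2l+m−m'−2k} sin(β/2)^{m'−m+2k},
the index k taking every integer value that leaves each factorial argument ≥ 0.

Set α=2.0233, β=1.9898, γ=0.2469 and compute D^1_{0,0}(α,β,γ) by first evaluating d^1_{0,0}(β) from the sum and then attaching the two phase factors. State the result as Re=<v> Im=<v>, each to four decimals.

Split into d^1_{0,0}(β=1.9898) × two z-phases.
With c≡cos(β/2)=0.544587 and s≡sin(β/2)=0.838705, N=[1·1·1·1]^{1/2}=1.000000
Admissible k: 0..1 (factorial args all ≥0)
  k=0: (−1)^0·1.0000/(1)·0.5446^2·0.8387^0 = +0.296575
  k=1: (−1)^1·1.0000/(1)·0.5446^0·0.8387^2 = -0.703425
d^1_{0,0}(1.9898) = +0.296575 -0.703425 = -0.406851
D = (+1.000000+0.000000i)·(-0.406851)·(+1.000000+0.000000i) = -0.406851+0.000000i

Re=-0.4069 Im=0.0000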